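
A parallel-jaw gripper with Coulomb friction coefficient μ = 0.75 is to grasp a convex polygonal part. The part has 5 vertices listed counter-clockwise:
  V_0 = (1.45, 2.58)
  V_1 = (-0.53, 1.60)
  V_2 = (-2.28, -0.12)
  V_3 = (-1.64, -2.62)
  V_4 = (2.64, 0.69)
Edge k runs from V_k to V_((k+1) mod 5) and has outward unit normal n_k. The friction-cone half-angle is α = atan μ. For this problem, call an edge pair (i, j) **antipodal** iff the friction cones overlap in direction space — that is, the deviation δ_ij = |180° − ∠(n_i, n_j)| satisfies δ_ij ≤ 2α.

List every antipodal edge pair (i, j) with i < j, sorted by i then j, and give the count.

count = 4; pairs: (0,3), (1,3), (2,3), (2,4)

α = atan 0.75 = 36.87°;  2α = 73.74°
n_0 = (-0.4436, +0.8962)
n_1 = (-0.7010, +0.7132)
n_2 = (-0.9688, -0.2480)
n_3 = (+0.6118, -0.7910)
n_4 = (+0.8462, +0.5328)
  (0,1): δ = 161.83°  ·
  (0,2): δ = 101.97°  ·
  (0,3): δ = 11.38°  ✓
  (0,4): δ = 95.86°  ·
  (1,2): δ = 120.15°  ·
  (1,3): δ = 6.79°  ✓
  (1,4): δ = 77.69°  ·
  (2,3): δ = 66.64°  ✓
  (2,4): δ = 17.84°  ✓
  (3,4): δ = 95.52°  ·
antipodal pairs: 4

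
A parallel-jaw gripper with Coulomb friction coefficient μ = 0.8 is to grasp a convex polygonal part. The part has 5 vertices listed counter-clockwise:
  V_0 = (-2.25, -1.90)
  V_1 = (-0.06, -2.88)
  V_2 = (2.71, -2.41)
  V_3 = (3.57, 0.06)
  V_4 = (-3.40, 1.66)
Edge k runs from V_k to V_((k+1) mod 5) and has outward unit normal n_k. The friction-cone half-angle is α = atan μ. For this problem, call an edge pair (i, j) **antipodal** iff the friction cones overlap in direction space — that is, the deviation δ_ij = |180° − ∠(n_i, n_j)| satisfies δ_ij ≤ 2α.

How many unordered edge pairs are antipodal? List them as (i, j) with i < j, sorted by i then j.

α = atan 0.8 = 38.66°;  2α = 77.32°
n_0 = (-0.4085, -0.9128)
n_1 = (+0.1673, -0.9859)
n_2 = (+0.9444, -0.3288)
n_3 = (+0.2237, +0.9746)
n_4 = (-0.9516, -0.3074)
  (0,1): δ = 146.26°  ·
  (0,2): δ = 85.09°  ·
  (0,3): δ = 11.18°  ✓
  (0,4): δ = 132.01°  ·
  (1,2): δ = 118.83°  ·
  (1,3): δ = 22.56°  ✓
  (1,4): δ = 98.27°  ·
  (2,3): δ = 83.73°  ·
  (2,4): δ = 37.10°  ✓
  (3,4): δ = 59.17°  ✓
antipodal pairs: 4

count = 4; pairs: (0,3), (1,3), (2,4), (3,4)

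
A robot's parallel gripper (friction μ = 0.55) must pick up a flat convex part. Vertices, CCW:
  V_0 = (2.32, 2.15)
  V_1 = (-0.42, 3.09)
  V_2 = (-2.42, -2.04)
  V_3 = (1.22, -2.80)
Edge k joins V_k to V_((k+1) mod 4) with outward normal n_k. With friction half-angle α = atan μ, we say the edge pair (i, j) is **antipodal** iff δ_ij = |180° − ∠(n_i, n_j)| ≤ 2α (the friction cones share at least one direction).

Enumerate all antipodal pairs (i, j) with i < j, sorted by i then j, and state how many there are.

count = 2; pairs: (0,2), (1,3)

α = atan 0.55 = 28.81°;  2α = 57.62°
n_0 = (+0.3245, +0.9459)
n_1 = (-0.9317, +0.3632)
n_2 = (-0.2044, -0.9789)
n_3 = (+0.9762, -0.2169)
  (0,1): δ = 92.36°  ·
  (0,2): δ = 7.14°  ✓
  (0,3): δ = 96.41°  ·
  (1,2): δ = 80.49°  ·
  (1,3): δ = 8.77°  ✓
  (2,3): δ = 90.74°  ·
antipodal pairs: 2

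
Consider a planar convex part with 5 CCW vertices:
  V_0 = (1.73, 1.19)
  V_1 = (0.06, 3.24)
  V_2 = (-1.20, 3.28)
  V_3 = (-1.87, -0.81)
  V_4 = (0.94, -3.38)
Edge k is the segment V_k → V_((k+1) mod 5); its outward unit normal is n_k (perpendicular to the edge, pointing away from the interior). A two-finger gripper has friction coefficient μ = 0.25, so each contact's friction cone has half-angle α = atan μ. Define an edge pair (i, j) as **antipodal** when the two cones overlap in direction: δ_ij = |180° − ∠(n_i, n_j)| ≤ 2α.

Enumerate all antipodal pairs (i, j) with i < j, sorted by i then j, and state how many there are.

count = 2; pairs: (0,3), (2,4)

α = atan 0.25 = 14.04°;  2α = 28.07°
n_0 = (+0.7753, +0.6316)
n_1 = (+0.0317, +0.9995)
n_2 = (-0.9868, +0.1617)
n_3 = (-0.6749, -0.7379)
n_4 = (+0.9854, -0.1703)
  (0,1): δ = 130.99°  ·
  (0,2): δ = 48.47°  ·
  (0,3): δ = 8.39°  ✓
  (0,4): δ = 131.02°  ·
  (1,2): δ = 97.48°  ·
  (1,3): δ = 40.63°  ·
  (1,4): δ = 82.01°  ·
  (2,3): δ = 123.14°  ·
  (2,4): δ = 0.50°  ✓
  (3,4): δ = 57.36°  ·
antipodal pairs: 2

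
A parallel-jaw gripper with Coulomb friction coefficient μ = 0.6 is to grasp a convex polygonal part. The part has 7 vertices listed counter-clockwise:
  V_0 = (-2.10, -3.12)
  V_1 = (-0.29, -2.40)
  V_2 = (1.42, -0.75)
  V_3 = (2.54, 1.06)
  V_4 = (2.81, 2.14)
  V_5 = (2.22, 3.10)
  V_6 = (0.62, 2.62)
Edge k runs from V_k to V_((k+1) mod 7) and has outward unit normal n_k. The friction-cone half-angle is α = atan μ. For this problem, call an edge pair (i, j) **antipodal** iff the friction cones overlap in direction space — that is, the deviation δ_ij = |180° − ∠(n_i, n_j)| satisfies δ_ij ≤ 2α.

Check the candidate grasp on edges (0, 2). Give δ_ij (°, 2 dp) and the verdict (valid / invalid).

δ = 143.44°, invalid

α = atan 0.6 = 30.96°;  2α = 61.93°
edge 0: e_0 = (+1.81, +0.72);  n_0 = (+0.3696, -0.9292)
edge 2: e_2 = (+1.12, +1.81);  n_2 = (+0.8504, -0.5262)
∠(n_0, n_2) = 36.56°
δ = |180° − 36.56°| = 143.44°
143.44° > 2α = 61.93°  →  invalid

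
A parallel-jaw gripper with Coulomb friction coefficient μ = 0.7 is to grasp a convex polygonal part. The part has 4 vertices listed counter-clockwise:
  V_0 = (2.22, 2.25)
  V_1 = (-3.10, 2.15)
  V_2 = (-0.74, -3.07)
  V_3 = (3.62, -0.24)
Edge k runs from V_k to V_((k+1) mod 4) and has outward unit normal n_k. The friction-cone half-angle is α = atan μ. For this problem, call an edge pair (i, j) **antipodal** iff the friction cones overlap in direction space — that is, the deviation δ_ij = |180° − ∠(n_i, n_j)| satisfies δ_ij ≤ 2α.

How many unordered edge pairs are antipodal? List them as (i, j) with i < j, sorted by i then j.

count = 3; pairs: (0,1), (0,2), (1,3)

α = atan 0.7 = 34.99°;  2α = 69.98°
n_0 = (-0.0188, +0.9998)
n_1 = (-0.9112, -0.4120)
n_2 = (+0.5444, -0.8388)
n_3 = (+0.8717, +0.4901)
  (0,1): δ = 66.75°  ✓
  (0,2): δ = 31.91°  ✓
  (0,3): δ = 118.27°  ·
  (1,2): δ = 81.34°  ·
  (1,3): δ = 5.02°  ✓
  (2,3): δ = 93.64°  ·
antipodal pairs: 3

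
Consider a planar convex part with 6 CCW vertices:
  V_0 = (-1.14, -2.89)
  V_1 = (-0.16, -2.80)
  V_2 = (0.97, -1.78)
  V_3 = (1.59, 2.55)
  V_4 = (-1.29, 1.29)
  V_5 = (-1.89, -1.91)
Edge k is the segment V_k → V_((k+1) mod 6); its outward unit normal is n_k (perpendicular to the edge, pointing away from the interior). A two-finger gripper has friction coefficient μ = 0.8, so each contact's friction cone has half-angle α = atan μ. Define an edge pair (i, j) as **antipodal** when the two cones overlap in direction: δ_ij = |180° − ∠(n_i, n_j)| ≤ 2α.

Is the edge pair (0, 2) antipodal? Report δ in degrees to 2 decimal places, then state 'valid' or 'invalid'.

α = atan 0.8 = 38.66°;  2α = 77.32°
edge 0: e_0 = (+0.98, +0.09);  n_0 = (+0.0915, -0.9958)
edge 2: e_2 = (+0.62, +4.33);  n_2 = (+0.9899, -0.1417)
∠(n_0, n_2) = 76.60°
δ = |180° − 76.60°| = 103.40°
103.40° > 2α = 77.32°  →  invalid

δ = 103.40°, invalid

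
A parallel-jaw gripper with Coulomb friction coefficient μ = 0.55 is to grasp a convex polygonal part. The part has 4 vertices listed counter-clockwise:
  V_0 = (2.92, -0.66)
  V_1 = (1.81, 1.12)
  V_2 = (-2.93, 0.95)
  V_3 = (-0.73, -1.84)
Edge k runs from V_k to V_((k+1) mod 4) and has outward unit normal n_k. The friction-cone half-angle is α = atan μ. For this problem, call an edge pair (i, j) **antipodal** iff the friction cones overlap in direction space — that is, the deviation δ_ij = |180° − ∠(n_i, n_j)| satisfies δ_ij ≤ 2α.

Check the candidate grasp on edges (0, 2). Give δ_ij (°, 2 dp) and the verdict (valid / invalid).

α = atan 0.55 = 28.81°;  2α = 57.62°
edge 0: e_0 = (-1.11, +1.78);  n_0 = (+0.8485, +0.5291)
edge 2: e_2 = (+2.20, -2.79);  n_2 = (-0.7852, -0.6192)
∠(n_0, n_2) = 173.69°
δ = |180° − 173.69°| = 6.31°
6.31° ≤ 2α = 57.62°  →  valid

δ = 6.31°, valid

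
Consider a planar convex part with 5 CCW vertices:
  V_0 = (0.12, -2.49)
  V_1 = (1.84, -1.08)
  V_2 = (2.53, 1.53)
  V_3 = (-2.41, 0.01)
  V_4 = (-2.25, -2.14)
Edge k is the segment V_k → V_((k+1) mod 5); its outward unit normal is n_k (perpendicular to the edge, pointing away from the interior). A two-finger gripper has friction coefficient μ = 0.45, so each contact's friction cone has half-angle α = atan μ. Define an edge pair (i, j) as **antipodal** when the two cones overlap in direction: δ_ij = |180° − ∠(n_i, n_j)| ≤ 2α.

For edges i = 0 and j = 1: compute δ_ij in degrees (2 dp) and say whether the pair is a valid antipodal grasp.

α = atan 0.45 = 24.23°;  2α = 48.46°
edge 0: e_0 = (+1.72, +1.41);  n_0 = (+0.6340, -0.7734)
edge 1: e_1 = (+0.69, +2.61);  n_1 = (+0.9668, -0.2556)
∠(n_0, n_1) = 35.85°
δ = |180° − 35.85°| = 144.15°
144.15° > 2α = 48.46°  →  invalid

δ = 144.15°, invalid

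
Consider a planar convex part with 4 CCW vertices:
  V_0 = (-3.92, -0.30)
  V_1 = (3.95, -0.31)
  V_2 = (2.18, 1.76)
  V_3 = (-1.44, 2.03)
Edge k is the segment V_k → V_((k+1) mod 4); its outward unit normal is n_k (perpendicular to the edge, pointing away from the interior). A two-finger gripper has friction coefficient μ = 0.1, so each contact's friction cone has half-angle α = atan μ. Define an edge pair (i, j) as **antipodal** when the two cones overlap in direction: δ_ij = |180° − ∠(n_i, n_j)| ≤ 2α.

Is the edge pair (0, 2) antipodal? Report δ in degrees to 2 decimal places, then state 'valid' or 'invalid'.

α = atan 0.1 = 5.71°;  2α = 11.42°
edge 0: e_0 = (+7.87, -0.01);  n_0 = (-0.0013, -1.0000)
edge 2: e_2 = (-3.62, +0.27);  n_2 = (+0.0744, +0.9972)
∠(n_0, n_2) = 175.81°
δ = |180° − 175.81°| = 4.19°
4.19° ≤ 2α = 11.42°  →  valid

δ = 4.19°, valid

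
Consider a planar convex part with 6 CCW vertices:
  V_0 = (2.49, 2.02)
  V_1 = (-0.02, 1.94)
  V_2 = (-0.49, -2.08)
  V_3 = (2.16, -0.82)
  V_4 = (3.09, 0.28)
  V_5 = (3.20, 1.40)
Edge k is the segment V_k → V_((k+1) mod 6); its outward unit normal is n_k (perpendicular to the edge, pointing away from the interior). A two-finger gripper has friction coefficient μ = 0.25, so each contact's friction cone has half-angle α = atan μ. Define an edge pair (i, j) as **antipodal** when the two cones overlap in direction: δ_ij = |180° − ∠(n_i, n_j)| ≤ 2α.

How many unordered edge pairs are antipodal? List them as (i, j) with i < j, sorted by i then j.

count = 2; pairs: (0,2), (1,4)

α = atan 0.25 = 14.04°;  2α = 28.07°
n_0 = (-0.0319, +0.9995)
n_1 = (-0.9932, +0.1161)
n_2 = (+0.4294, -0.9031)
n_3 = (+0.7636, -0.6456)
n_4 = (+0.9952, -0.0977)
n_5 = (+0.6578, +0.7532)
  (0,1): δ = 98.49°  ·
  (0,2): δ = 23.60°  ✓
  (0,3): δ = 47.96°  ·
  (0,4): δ = 82.57°  ·
  (0,5): δ = 137.05°  ·
  (1,2): δ = 57.90°  ·
  (1,3): δ = 33.54°  ·
  (1,4): δ = 1.06°  ✓
  (1,5): δ = 55.54°  ·
  (2,3): δ = 155.64°  ·
  (2,4): δ = 121.04°  ·
  (2,5): δ = 66.56°  ·
  (3,4): δ = 145.40°  ·
  (3,5): δ = 90.92°  ·
  (4,5): δ = 125.52°  ·
antipodal pairs: 2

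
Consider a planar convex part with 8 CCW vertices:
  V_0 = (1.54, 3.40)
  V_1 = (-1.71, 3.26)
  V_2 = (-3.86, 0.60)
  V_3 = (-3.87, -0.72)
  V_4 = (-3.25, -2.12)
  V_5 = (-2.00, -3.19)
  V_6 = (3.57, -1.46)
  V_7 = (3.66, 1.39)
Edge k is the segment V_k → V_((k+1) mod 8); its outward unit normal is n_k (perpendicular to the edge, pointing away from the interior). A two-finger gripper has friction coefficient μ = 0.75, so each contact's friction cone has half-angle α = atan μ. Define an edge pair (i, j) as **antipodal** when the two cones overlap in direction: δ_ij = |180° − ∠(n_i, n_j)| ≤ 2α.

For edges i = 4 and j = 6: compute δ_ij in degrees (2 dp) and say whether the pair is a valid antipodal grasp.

δ = 51.25°, valid

α = atan 0.75 = 36.87°;  2α = 73.74°
edge 4: e_4 = (+1.25, -1.07);  n_4 = (-0.6503, -0.7597)
edge 6: e_6 = (+0.09, +2.85);  n_6 = (+0.9995, -0.0316)
∠(n_4, n_6) = 128.75°
δ = |180° − 128.75°| = 51.25°
51.25° ≤ 2α = 73.74°  →  valid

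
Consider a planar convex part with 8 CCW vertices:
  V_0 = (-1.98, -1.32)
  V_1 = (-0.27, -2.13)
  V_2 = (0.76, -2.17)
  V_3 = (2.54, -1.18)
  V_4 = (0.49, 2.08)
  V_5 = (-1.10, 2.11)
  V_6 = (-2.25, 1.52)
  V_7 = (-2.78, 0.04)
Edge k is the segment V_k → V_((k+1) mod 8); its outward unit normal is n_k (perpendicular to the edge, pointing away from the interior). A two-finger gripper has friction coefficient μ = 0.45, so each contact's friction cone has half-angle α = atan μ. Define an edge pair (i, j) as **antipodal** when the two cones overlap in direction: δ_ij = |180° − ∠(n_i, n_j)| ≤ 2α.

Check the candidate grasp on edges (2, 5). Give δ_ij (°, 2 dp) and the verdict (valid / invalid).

α = atan 0.45 = 24.23°;  2α = 48.46°
edge 2: e_2 = (+1.78, +0.99);  n_2 = (+0.4861, -0.8739)
edge 5: e_5 = (-1.15, -0.59);  n_5 = (-0.4565, +0.8897)
∠(n_2, n_5) = 178.08°
δ = |180° − 178.08°| = 1.92°
1.92° ≤ 2α = 48.46°  →  valid

δ = 1.92°, valid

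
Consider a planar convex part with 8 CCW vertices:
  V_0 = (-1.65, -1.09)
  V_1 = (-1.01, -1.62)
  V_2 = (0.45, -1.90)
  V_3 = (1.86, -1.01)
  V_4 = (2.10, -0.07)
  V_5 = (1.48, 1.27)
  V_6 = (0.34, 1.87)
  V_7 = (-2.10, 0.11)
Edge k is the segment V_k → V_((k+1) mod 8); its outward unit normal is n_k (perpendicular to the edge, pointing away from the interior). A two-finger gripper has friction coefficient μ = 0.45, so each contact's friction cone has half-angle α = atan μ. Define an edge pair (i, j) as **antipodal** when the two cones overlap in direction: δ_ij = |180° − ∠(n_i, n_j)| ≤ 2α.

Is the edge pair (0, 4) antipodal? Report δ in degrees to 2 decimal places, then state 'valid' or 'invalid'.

δ = 25.54°, valid

α = atan 0.45 = 24.23°;  2α = 48.46°
edge 0: e_0 = (+0.64, -0.53);  n_0 = (-0.6378, -0.7702)
edge 4: e_4 = (-0.62, +1.34);  n_4 = (+0.9076, +0.4199)
∠(n_0, n_4) = 154.46°
δ = |180° − 154.46°| = 25.54°
25.54° ≤ 2α = 48.46°  →  valid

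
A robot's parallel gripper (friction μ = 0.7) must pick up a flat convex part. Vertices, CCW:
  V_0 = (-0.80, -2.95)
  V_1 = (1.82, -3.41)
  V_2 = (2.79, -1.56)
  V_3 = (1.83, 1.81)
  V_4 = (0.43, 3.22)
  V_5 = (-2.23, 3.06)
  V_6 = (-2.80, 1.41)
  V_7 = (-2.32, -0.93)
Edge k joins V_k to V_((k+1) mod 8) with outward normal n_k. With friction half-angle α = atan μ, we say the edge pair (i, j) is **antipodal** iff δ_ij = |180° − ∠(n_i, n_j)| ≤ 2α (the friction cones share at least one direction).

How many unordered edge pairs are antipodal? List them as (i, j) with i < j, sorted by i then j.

α = atan 0.7 = 34.99°;  2α = 69.98°
n_0 = (-0.1729, -0.9849)
n_1 = (+0.8856, -0.4644)
n_2 = (+0.9617, +0.2740)
n_3 = (+0.7096, +0.7046)
n_4 = (-0.0600, +0.9982)
n_5 = (-0.9452, +0.3265)
n_6 = (-0.9796, -0.2009)
n_7 = (-0.7990, -0.6013)
  (0,1): δ = 107.71°  ·
  (0,2): δ = 64.14°  ✓
  (0,3): δ = 35.25°  ✓
  (0,4): δ = 13.40°  ✓
  (0,5): δ = 80.90°  ·
  (0,6): δ = 111.55°  ·
  (0,7): δ = 136.92°  ·
  (1,2): δ = 136.43°  ·
  (1,3): δ = 107.53°  ·
  (1,4): δ = 58.89°  ✓
  (1,5): δ = 8.61°  ✓
  (1,6): δ = 39.26°  ✓
  (1,7): δ = 64.63°  ✓
  (2,3): δ = 151.10°  ·
  (2,4): δ = 102.46°  ·
  (2,5): δ = 34.96°  ✓
  (2,6): δ = 4.31°  ✓
  (2,7): δ = 21.06°  ✓
  (3,4): δ = 131.35°  ·
  (3,5): δ = 63.85°  ✓
  (3,6): δ = 33.20°  ✓
  (3,7): δ = 7.84°  ✓
  (4,5): δ = 112.50°  ·
  (4,6): δ = 81.85°  ·
  (4,7): δ = 56.48°  ✓
  (5,6): δ = 149.35°  ·
  (5,7): δ = 123.98°  ·
  (6,7): δ = 154.63°  ·
antipodal pairs: 14

count = 14; pairs: (0,2), (0,3), (0,4), (1,4), (1,5), (1,6), (1,7), (2,5), (2,6), (2,7), (3,5), (3,6), (3,7), (4,7)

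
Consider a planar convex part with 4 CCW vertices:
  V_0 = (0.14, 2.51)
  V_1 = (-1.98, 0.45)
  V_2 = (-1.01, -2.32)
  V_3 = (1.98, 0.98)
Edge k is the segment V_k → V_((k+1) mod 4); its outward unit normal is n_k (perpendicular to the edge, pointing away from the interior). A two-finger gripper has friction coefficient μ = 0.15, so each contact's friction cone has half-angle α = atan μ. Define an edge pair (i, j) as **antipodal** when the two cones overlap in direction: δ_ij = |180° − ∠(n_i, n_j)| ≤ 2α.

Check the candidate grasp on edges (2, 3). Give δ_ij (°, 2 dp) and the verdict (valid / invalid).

α = atan 0.15 = 8.53°;  2α = 17.06°
edge 2: e_2 = (+2.99, +3.30);  n_2 = (+0.7411, -0.6714)
edge 3: e_3 = (-1.84, +1.53);  n_3 = (+0.6394, +0.7689)
∠(n_2, n_3) = 92.43°
δ = |180° − 92.43°| = 87.57°
87.57° > 2α = 17.06°  →  invalid

δ = 87.57°, invalid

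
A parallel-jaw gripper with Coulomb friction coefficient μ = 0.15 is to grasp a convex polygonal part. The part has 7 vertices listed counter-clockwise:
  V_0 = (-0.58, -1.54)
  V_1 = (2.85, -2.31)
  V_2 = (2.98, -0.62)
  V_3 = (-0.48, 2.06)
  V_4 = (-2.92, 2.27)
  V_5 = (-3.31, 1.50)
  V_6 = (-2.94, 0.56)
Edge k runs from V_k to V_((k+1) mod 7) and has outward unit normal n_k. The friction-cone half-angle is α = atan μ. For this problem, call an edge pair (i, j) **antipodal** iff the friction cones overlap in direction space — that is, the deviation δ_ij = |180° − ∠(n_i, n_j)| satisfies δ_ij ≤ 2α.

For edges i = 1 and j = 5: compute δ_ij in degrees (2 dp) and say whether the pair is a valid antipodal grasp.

δ = 25.88°, invalid

α = atan 0.15 = 8.53°;  2α = 17.06°
edge 1: e_1 = (+0.13, +1.69);  n_1 = (+0.9971, -0.0767)
edge 5: e_5 = (+0.37, -0.94);  n_5 = (-0.9305, -0.3663)
∠(n_1, n_5) = 154.12°
δ = |180° − 154.12°| = 25.88°
25.88° > 2α = 17.06°  →  invalid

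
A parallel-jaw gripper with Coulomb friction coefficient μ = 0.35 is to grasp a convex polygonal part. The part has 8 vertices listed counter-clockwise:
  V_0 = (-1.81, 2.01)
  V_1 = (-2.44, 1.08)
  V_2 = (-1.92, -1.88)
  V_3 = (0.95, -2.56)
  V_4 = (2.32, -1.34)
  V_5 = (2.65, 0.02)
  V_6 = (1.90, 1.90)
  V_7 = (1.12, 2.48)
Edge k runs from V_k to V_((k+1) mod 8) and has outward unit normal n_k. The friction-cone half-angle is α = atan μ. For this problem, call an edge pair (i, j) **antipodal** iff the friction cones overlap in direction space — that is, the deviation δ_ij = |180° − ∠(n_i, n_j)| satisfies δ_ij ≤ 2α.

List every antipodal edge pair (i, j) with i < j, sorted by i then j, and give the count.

count = 7; pairs: (0,3), (0,4), (1,4), (1,5), (2,6), (2,7), (3,7)

α = atan 0.35 = 19.29°;  2α = 38.58°
n_0 = (-0.8279, +0.5608)
n_1 = (-0.9849, -0.1730)
n_2 = (-0.2306, -0.9731)
n_3 = (+0.6650, -0.7468)
n_4 = (+0.9718, -0.2358)
n_5 = (+0.9288, +0.3705)
n_6 = (+0.5967, +0.8025)
n_7 = (-0.1584, +0.9874)
  (0,1): δ = 135.92°  ·
  (0,2): δ = 69.22°  ·
  (0,3): δ = 14.20°  ✓
  (0,4): δ = 20.48°  ✓
  (0,5): δ = 55.86°  ·
  (0,6): δ = 87.48°  ·
  (0,7): δ = 133.23°  ·
  (1,2): δ = 113.29°  ·
  (1,3): δ = 58.28°  ·
  (1,4): δ = 23.60°  ✓
  (1,5): δ = 11.79°  ✓
  (1,6): δ = 43.40°  ·
  (1,7): δ = 89.15°  ·
  (2,3): δ = 124.99°  ·
  (2,4): δ = 90.31°  ·
  (2,5): δ = 54.92°  ·
  (2,6): δ = 23.30°  ✓
  (2,7): δ = 22.44°  ✓
  (3,4): δ = 145.32°  ·
  (3,5): δ = 109.94°  ·
  (3,6): δ = 78.32°  ·
  (3,7): δ = 32.57°  ✓
  (4,5): δ = 144.61°  ·
  (4,6): δ = 113.00°  ·
  (4,7): δ = 67.25°  ·
  (5,6): δ = 148.38°  ·
  (5,7): δ = 102.64°  ·
  (6,7): δ = 134.25°  ·
antipodal pairs: 7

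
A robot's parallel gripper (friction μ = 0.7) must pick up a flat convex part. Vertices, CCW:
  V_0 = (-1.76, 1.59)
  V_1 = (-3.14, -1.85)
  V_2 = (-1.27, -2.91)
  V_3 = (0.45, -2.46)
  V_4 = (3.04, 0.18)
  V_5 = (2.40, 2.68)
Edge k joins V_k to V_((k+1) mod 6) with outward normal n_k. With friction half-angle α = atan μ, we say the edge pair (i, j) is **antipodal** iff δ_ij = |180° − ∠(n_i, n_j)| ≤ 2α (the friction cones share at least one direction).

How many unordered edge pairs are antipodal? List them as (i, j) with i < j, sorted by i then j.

α = atan 0.7 = 34.99°;  2α = 69.98°
n_0 = (-0.9281, +0.3723)
n_1 = (-0.4931, -0.8700)
n_2 = (+0.2531, -0.9674)
n_3 = (+0.7138, -0.7003)
n_4 = (+0.9688, +0.2480)
n_5 = (-0.2535, +0.9673)
  (0,1): δ = 97.69°  ·
  (0,2): δ = 53.48°  ✓
  (0,3): δ = 22.59°  ✓
  (0,4): δ = 36.22°  ✓
  (0,5): δ = 126.54°  ·
  (1,2): δ = 135.79°  ·
  (1,3): δ = 104.91°  ·
  (1,4): δ = 46.09°  ✓
  (1,5): δ = 44.23°  ✓
  (2,3): δ = 149.11°  ·
  (2,4): δ = 90.30°  ·
  (2,5): δ = 0.02°  ✓
  (3,4): δ = 121.19°  ·
  (3,5): δ = 30.87°  ✓
  (4,5): δ = 89.68°  ·
antipodal pairs: 7

count = 7; pairs: (0,2), (0,3), (0,4), (1,4), (1,5), (2,5), (3,5)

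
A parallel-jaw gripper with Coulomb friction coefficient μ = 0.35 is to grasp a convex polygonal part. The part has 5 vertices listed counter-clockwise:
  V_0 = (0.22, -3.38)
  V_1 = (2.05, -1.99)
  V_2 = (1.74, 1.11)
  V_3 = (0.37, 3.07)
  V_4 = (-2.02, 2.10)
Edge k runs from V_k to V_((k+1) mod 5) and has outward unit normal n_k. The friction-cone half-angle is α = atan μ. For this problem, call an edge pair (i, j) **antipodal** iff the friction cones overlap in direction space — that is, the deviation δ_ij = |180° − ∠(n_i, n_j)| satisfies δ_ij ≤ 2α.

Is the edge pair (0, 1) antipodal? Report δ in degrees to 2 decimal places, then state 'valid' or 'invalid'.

δ = 121.51°, invalid

α = atan 0.35 = 19.29°;  2α = 38.58°
edge 0: e_0 = (+1.83, +1.39);  n_0 = (+0.6049, -0.7963)
edge 1: e_1 = (-0.31, +3.10);  n_1 = (+0.9950, +0.0995)
∠(n_0, n_1) = 58.49°
δ = |180° − 58.49°| = 121.51°
121.51° > 2α = 38.58°  →  invalid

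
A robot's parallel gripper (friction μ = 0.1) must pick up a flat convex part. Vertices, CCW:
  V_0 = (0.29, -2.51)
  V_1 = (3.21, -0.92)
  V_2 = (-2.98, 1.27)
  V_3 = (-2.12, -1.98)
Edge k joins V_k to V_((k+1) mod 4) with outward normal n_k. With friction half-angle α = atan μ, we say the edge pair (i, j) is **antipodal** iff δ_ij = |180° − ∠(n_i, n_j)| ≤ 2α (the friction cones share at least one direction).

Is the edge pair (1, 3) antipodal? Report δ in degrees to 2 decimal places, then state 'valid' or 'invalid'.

α = atan 0.1 = 5.71°;  2α = 11.42°
edge 1: e_1 = (-6.19, +2.19);  n_1 = (+0.3335, +0.9427)
edge 3: e_3 = (+2.41, -0.53);  n_3 = (-0.2148, -0.9767)
∠(n_1, n_3) = 172.92°
δ = |180° − 172.92°| = 7.08°
7.08° ≤ 2α = 11.42°  →  valid

δ = 7.08°, valid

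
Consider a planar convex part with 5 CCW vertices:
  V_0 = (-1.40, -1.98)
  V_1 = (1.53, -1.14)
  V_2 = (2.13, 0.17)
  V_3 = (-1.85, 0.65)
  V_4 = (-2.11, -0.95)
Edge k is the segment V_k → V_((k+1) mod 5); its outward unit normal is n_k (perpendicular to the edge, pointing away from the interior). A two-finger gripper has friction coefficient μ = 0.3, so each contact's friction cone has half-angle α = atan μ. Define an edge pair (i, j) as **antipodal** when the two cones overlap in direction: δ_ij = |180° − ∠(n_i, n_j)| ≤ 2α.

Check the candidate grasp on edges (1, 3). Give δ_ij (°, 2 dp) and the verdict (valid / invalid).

δ = 15.38°, valid

α = atan 0.3 = 16.70°;  2α = 33.40°
edge 1: e_1 = (+0.60, +1.31);  n_1 = (+0.9092, -0.4164)
edge 3: e_3 = (-0.26, -1.60);  n_3 = (-0.9871, +0.1604)
∠(n_1, n_3) = 164.62°
δ = |180° − 164.62°| = 15.38°
15.38° ≤ 2α = 33.40°  →  valid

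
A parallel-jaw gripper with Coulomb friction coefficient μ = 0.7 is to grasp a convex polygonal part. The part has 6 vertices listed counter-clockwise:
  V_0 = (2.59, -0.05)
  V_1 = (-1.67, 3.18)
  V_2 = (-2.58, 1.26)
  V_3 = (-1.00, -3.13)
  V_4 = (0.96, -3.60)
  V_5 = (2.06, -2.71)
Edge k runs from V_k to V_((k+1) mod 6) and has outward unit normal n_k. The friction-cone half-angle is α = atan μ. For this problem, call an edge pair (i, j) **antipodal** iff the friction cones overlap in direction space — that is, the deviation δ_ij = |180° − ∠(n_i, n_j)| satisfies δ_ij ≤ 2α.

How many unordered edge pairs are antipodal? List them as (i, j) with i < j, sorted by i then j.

count = 5; pairs: (0,2), (0,3), (1,4), (1,5), (2,5)

α = atan 0.7 = 34.99°;  2α = 69.98°
n_0 = (+0.6042, +0.7968)
n_1 = (-0.9036, +0.4283)
n_2 = (-0.9409, -0.3386)
n_3 = (-0.2332, -0.9724)
n_4 = (+0.6290, -0.7774)
n_5 = (+0.9807, -0.1954)
  (0,1): δ = 78.19°  ·
  (0,2): δ = 33.04°  ✓
  (0,3): δ = 23.69°  ✓
  (0,4): δ = 76.15°  ·
  (0,5): δ = 115.90°  ·
  (1,2): δ = 134.85°  ·
  (1,3): δ = 78.13°  ·
  (1,4): δ = 25.66°  ✓
  (1,5): δ = 14.09°  ✓
  (2,3): δ = 123.28°  ·
  (2,4): δ = 70.82°  ·
  (2,5): δ = 31.06°  ✓
  (3,4): δ = 127.54°  ·
  (3,5): δ = 87.78°  ·
  (4,5): δ = 140.24°  ·
antipodal pairs: 5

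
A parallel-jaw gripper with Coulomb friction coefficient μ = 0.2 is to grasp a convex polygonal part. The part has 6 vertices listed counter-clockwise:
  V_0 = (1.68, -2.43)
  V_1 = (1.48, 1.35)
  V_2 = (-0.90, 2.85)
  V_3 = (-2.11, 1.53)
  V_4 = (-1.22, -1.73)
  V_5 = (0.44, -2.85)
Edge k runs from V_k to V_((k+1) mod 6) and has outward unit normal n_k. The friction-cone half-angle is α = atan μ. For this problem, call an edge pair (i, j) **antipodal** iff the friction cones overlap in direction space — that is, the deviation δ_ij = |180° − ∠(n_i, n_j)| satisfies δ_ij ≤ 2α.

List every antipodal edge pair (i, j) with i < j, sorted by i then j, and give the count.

α = atan 0.2 = 11.31°;  2α = 22.62°
n_0 = (+0.9986, +0.0528)
n_1 = (+0.5332, +0.8460)
n_2 = (-0.7372, +0.6757)
n_3 = (-0.9647, -0.2634)
n_4 = (-0.5593, -0.8290)
n_5 = (+0.3208, -0.9471)
  (0,1): δ = 125.25°  ·
  (0,2): δ = 45.54°  ·
  (0,3): δ = 12.24°  ✓
  (0,4): δ = 52.96°  ·
  (0,5): δ = 105.68°  ·
  (1,2): δ = 100.29°  ·
  (1,3): δ = 42.51°  ·
  (1,4): δ = 1.79°  ✓
  (1,5): δ = 50.93°  ·
  (2,3): δ = 122.22°  ·
  (2,4): δ = 81.50°  ·
  (2,5): δ = 28.78°  ·
  (3,4): δ = 139.28°  ·
  (3,5): δ = 86.56°  ·
  (4,5): δ = 127.28°  ·
antipodal pairs: 2

count = 2; pairs: (0,3), (1,4)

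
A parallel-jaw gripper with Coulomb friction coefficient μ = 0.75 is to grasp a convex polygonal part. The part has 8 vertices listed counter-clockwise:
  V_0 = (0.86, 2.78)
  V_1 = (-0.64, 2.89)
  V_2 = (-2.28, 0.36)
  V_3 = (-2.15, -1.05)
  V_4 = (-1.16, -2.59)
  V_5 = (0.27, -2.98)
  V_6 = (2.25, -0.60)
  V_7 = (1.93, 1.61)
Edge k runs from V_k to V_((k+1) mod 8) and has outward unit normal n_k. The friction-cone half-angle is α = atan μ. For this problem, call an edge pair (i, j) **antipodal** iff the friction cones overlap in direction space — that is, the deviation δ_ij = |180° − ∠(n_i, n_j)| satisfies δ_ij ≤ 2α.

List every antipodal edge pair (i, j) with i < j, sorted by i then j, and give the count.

α = atan 0.75 = 36.87°;  2α = 73.74°
n_0 = (+0.0731, +0.9973)
n_1 = (-0.8391, +0.5439)
n_2 = (-0.9958, -0.0918)
n_3 = (-0.8412, -0.5408)
n_4 = (-0.2631, -0.9648)
n_5 = (+0.7688, -0.6395)
n_6 = (+0.9897, +0.1433)
n_7 = (+0.7379, +0.6749)
  (0,1): δ = 118.76°  ·
  (0,2): δ = 80.54°  ·
  (0,3): δ = 53.07°  ✓
  (0,4): δ = 11.06°  ✓
  (0,5): δ = 54.44°  ✓
  (0,6): δ = 102.43°  ·
  (0,7): δ = 136.64°  ·
  (1,2): δ = 141.78°  ·
  (1,3): δ = 114.31°  ·
  (1,4): δ = 72.30°  ✓
  (1,5): δ = 6.81°  ✓
  (1,6): δ = 41.19°  ✓
  (1,7): δ = 75.40°  ·
  (2,3): δ = 152.53°  ·
  (2,4): δ = 110.52°  ·
  (2,5): δ = 45.03°  ✓
  (2,6): δ = 2.97°  ✓
  (2,7): δ = 37.18°  ✓
  (3,4): δ = 137.99°  ·
  (3,5): δ = 72.49°  ✓
  (3,6): δ = 24.50°  ✓
  (3,7): δ = 9.71°  ✓
  (4,5): δ = 114.50°  ·
  (4,6): δ = 66.51°  ✓
  (4,7): δ = 32.30°  ✓
  (5,6): δ = 132.00°  ·
  (5,7): δ = 97.80°  ·
  (6,7): δ = 145.80°  ·
antipodal pairs: 14

count = 14; pairs: (0,3), (0,4), (0,5), (1,4), (1,5), (1,6), (2,5), (2,6), (2,7), (3,5), (3,6), (3,7), (4,6), (4,7)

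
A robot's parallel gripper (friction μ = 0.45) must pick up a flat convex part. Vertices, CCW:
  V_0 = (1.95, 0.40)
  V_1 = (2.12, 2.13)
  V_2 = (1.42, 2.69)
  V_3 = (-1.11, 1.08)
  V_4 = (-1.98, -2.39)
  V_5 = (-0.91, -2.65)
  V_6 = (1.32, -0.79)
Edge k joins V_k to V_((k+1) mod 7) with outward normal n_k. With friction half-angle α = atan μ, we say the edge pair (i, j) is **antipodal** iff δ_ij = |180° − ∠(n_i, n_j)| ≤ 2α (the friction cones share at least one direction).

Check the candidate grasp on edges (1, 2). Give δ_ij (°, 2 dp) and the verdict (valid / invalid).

δ = 108.87°, invalid

α = atan 0.45 = 24.23°;  2α = 48.46°
edge 1: e_1 = (-0.70, +0.56);  n_1 = (+0.6247, +0.7809)
edge 2: e_2 = (-2.53, -1.61);  n_2 = (-0.5369, +0.8437)
∠(n_1, n_2) = 71.13°
δ = |180° − 71.13°| = 108.87°
108.87° > 2α = 48.46°  →  invalid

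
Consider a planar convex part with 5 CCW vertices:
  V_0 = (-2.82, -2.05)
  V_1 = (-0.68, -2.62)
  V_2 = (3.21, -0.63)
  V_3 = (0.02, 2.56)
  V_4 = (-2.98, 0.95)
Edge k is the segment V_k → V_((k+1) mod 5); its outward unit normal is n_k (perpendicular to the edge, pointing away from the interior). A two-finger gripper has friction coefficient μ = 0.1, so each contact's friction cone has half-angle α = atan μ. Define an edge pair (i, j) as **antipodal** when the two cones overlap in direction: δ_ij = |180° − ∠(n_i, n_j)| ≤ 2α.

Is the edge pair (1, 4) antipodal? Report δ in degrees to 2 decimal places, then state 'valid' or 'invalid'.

α = atan 0.1 = 5.71°;  2α = 11.42°
edge 1: e_1 = (+3.89, +1.99);  n_1 = (+0.4554, -0.8903)
edge 4: e_4 = (+0.16, -3.00);  n_4 = (-0.9986, -0.0533)
∠(n_1, n_4) = 114.04°
δ = |180° − 114.04°| = 65.96°
65.96° > 2α = 11.42°  →  invalid

δ = 65.96°, invalid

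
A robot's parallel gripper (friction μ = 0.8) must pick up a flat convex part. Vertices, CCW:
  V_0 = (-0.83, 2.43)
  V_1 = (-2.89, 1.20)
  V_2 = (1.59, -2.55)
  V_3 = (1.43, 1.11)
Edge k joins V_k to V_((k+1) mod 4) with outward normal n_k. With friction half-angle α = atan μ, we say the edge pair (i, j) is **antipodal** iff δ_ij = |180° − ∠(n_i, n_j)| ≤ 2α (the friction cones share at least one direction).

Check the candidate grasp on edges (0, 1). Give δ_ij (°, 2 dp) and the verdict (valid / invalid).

δ = 70.77°, valid

α = atan 0.8 = 38.66°;  2α = 77.32°
edge 0: e_0 = (-2.06, -1.23);  n_0 = (-0.5127, +0.8586)
edge 1: e_1 = (+4.48, -3.75);  n_1 = (-0.6419, -0.7668)
∠(n_0, n_1) = 109.23°
δ = |180° − 109.23°| = 70.77°
70.77° ≤ 2α = 77.32°  →  valid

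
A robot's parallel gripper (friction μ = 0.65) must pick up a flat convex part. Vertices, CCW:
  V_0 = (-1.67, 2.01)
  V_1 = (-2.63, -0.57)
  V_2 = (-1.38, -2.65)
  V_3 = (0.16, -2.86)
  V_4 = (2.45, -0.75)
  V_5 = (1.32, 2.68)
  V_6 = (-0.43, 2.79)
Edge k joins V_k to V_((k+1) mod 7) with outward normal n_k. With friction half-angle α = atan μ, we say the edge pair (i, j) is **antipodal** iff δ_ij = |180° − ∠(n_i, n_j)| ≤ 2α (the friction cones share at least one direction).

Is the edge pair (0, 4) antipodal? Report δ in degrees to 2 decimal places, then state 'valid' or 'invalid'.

α = atan 0.65 = 33.02°;  2α = 66.05°
edge 0: e_0 = (-0.96, -2.58);  n_0 = (-0.9372, +0.3487)
edge 4: e_4 = (-1.13, +3.43);  n_4 = (+0.9498, +0.3129)
∠(n_0, n_4) = 141.36°
δ = |180° − 141.36°| = 38.64°
38.64° ≤ 2α = 66.05°  →  valid

δ = 38.64°, valid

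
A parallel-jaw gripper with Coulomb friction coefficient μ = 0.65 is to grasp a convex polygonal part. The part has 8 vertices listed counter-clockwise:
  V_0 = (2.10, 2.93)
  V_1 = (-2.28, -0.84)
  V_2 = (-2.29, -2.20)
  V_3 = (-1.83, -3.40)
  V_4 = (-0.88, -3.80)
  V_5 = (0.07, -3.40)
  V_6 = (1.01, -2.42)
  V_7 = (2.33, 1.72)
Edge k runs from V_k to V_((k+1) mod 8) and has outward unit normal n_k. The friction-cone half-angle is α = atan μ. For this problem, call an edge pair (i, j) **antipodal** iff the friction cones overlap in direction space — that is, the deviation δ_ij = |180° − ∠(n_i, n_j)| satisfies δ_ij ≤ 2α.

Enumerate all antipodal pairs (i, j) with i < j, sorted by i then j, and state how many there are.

α = atan 0.65 = 33.02°;  2α = 66.05°
n_0 = (-0.6524, +0.7579)
n_1 = (-1.0000, +0.0074)
n_2 = (-0.9337, -0.3579)
n_3 = (-0.3881, -0.9216)
n_4 = (+0.3881, -0.9216)
n_5 = (+0.7217, -0.6922)
n_6 = (+0.9527, -0.3038)
n_7 = (+0.9824, +0.1867)
  (0,1): δ = 131.14°  ·
  (0,2): δ = 109.75°  ·
  (0,3): δ = 63.55°  ✓
  (0,4): δ = 17.89°  ✓
  (0,5): δ = 5.47°  ✓
  (0,6): δ = 31.60°  ✓
  (0,7): δ = 60.04°  ✓
  (1,2): δ = 158.61°  ·
  (1,3): δ = 112.41°  ·
  (1,4): δ = 66.75°  ·
  (1,5): δ = 43.39°  ✓
  (1,6): δ = 17.26°  ✓
  (1,7): δ = 11.18°  ✓
  (2,3): δ = 133.81°  ·
  (2,4): δ = 88.14°  ·
  (2,5): δ = 64.78°  ✓
  (2,6): δ = 38.66°  ✓
  (2,7): δ = 10.21°  ✓
  (3,4): δ = 134.33°  ·
  (3,5): δ = 110.97°  ·
  (3,6): δ = 84.85°  ·
  (3,7): δ = 56.40°  ✓
  (4,5): δ = 156.64°  ·
  (4,6): δ = 130.52°  ·
  (4,7): δ = 102.07°  ·
  (5,6): δ = 153.88°  ·
  (5,7): δ = 125.43°  ·
  (6,7): δ = 151.55°  ·
antipodal pairs: 12

count = 12; pairs: (0,3), (0,4), (0,5), (0,6), (0,7), (1,5), (1,6), (1,7), (2,5), (2,6), (2,7), (3,7)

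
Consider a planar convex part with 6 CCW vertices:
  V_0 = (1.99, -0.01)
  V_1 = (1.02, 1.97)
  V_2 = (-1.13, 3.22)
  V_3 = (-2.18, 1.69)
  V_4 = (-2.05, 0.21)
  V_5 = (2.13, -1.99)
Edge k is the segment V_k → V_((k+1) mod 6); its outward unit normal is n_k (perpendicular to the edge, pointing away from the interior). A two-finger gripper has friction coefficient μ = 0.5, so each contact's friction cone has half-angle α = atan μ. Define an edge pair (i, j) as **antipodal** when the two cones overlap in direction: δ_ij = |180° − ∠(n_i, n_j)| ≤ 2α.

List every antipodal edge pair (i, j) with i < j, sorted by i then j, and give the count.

count = 5; pairs: (0,3), (0,4), (1,4), (2,5), (3,5)

α = atan 0.5 = 26.57°;  2α = 53.13°
n_0 = (+0.8980, +0.4399)
n_1 = (+0.5026, +0.8645)
n_2 = (-0.8245, +0.5658)
n_3 = (-0.9962, -0.0875)
n_4 = (-0.4657, -0.8849)
n_5 = (+0.9975, +0.0705)
  (0,1): δ = 146.27°  ·
  (0,2): δ = 60.56°  ·
  (0,3): δ = 21.08°  ✓
  (0,4): δ = 36.14°  ✓
  (0,5): δ = 157.94°  ·
  (1,2): δ = 94.29°  ·
  (1,3): δ = 54.81°  ·
  (1,4): δ = 2.41°  ✓
  (1,5): δ = 124.22°  ·
  (2,3): δ = 140.52°  ·
  (2,4): δ = 83.30°  ·
  (2,5): δ = 38.51°  ✓
  (3,4): δ = 122.78°  ·
  (3,5): δ = 0.98°  ✓
  (4,5): δ = 58.20°  ·
antipodal pairs: 5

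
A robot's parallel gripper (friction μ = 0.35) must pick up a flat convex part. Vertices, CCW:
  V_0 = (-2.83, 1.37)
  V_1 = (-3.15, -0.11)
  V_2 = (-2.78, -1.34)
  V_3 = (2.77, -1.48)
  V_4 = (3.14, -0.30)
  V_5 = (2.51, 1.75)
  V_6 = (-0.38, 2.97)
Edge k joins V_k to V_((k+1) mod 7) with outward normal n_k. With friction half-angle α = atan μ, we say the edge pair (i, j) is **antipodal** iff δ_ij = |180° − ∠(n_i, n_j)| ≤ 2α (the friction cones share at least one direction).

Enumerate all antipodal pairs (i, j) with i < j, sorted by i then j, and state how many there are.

α = atan 0.35 = 19.29°;  2α = 38.58°
n_0 = (-0.9774, +0.2113)
n_1 = (-0.9576, -0.2881)
n_2 = (-0.0252, -0.9997)
n_3 = (+0.9542, -0.2992)
n_4 = (+0.9559, +0.2938)
n_5 = (+0.3889, +0.9213)
n_6 = (-0.5468, +0.8373)
  (0,1): δ = 151.06°  ·
  (0,2): δ = 79.24°  ·
  (0,3): δ = 5.21°  ✓
  (0,4): δ = 29.28°  ✓
  (0,5): δ = 79.31°  ·
  (0,6): δ = 135.35°  ·
  (1,2): δ = 108.19°  ·
  (1,3): δ = 34.15°  ✓
  (1,4): δ = 0.34°  ✓
  (1,5): δ = 50.37°  ·
  (1,6): δ = 106.41°  ·
  (2,3): δ = 105.96°  ·
  (2,4): δ = 71.47°  ·
  (2,5): δ = 21.44°  ✓
  (2,6): δ = 34.59°  ✓
  (3,4): δ = 145.51°  ·
  (3,5): δ = 95.48°  ·
  (3,6): δ = 39.44°  ·
  (4,5): δ = 129.97°  ·
  (4,6): δ = 73.94°  ·
  (5,6): δ = 123.97°  ·
antipodal pairs: 6

count = 6; pairs: (0,3), (0,4), (1,3), (1,4), (2,5), (2,6)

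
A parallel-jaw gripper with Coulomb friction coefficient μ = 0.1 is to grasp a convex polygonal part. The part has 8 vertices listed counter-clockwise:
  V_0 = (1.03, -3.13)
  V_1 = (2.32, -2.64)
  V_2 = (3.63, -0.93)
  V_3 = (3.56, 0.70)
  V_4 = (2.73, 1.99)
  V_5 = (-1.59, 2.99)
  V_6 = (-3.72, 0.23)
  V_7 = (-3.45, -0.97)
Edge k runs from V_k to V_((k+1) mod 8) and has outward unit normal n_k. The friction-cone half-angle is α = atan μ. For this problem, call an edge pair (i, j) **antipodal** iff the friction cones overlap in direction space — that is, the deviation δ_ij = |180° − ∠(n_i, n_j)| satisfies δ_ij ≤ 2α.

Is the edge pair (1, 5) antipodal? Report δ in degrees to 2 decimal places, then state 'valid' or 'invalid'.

α = atan 0.1 = 5.71°;  2α = 11.42°
edge 1: e_1 = (+1.31, +1.71);  n_1 = (+0.7938, -0.6081)
edge 5: e_5 = (-2.13, -2.76);  n_5 = (-0.7917, +0.6110)
∠(n_1, n_5) = 179.80°
δ = |180° − 179.80°| = 0.20°
0.20° ≤ 2α = 11.42°  →  valid

δ = 0.20°, valid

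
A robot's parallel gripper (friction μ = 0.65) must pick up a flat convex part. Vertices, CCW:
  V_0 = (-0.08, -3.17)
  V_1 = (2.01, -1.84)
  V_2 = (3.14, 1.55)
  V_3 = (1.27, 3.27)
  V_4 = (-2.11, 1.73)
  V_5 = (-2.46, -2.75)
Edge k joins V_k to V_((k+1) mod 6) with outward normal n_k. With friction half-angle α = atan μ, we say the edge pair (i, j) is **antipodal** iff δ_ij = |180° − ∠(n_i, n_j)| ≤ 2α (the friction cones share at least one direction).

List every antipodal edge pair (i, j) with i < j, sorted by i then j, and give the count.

count = 7; pairs: (0,3), (0,4), (1,3), (1,4), (2,4), (2,5), (3,5)

α = atan 0.65 = 33.02°;  2α = 66.05°
n_0 = (+0.5369, -0.8437)
n_1 = (+0.9487, -0.3162)
n_2 = (+0.6770, +0.7360)
n_3 = (-0.4146, +0.9100)
n_4 = (-0.9970, +0.0779)
n_5 = (-0.1738, -0.9848)
  (0,1): δ = 140.91°  ·
  (0,2): δ = 75.08°  ·
  (0,3): δ = 7.98°  ✓
  (0,4): δ = 53.06°  ✓
  (0,5): δ = 137.52°  ·
  (1,2): δ = 114.17°  ·
  (1,3): δ = 47.07°  ✓
  (1,4): δ = 13.97°  ✓
  (1,5): δ = 98.43°  ·
  (2,3): δ = 112.90°  ·
  (2,4): δ = 51.86°  ✓
  (2,5): δ = 32.60°  ✓
  (3,4): δ = 118.96°  ·
  (3,5): δ = 34.50°  ✓
  (4,5): δ = 95.54°  ·
antipodal pairs: 7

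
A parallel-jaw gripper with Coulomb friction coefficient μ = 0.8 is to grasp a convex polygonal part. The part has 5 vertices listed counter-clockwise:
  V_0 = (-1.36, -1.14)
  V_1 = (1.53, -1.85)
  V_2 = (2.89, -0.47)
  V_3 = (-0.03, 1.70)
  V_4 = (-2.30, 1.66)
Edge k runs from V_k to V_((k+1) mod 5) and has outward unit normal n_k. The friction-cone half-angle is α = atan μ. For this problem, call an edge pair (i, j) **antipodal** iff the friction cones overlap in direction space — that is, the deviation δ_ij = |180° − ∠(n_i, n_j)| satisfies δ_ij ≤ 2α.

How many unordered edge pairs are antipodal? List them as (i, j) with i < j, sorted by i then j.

count = 6; pairs: (0,2), (0,3), (1,3), (1,4), (2,4), (3,4)

α = atan 0.8 = 38.66°;  2α = 77.32°
n_0 = (-0.2386, -0.9711)
n_1 = (+0.7122, -0.7019)
n_2 = (+0.5965, +0.8026)
n_3 = (-0.0176, +0.9998)
n_4 = (-0.9480, -0.3183)
  (0,1): δ = 120.78°  ·
  (0,2): δ = 22.82°  ✓
  (0,3): δ = 14.81°  ✓
  (0,4): δ = 122.36°  ·
  (1,2): δ = 82.04°  ·
  (1,3): δ = 44.41°  ✓
  (1,4): δ = 63.14°  ✓
  (2,3): δ = 142.37°  ·
  (2,4): δ = 34.82°  ✓
  (3,4): δ = 72.45°  ✓
antipodal pairs: 6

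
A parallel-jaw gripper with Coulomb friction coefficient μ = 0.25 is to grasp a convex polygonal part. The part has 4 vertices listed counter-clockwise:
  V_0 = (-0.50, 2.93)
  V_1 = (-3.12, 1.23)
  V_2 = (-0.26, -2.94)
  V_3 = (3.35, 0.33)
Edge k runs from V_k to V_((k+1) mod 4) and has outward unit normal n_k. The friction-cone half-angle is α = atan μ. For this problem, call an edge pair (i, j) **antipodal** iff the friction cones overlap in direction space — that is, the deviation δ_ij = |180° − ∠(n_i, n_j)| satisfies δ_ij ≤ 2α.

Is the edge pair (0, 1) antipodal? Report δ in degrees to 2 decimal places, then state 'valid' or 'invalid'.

α = atan 0.25 = 14.04°;  2α = 28.07°
edge 0: e_0 = (-2.62, -1.70);  n_0 = (-0.5443, +0.8389)
edge 1: e_1 = (+2.86, -4.17);  n_1 = (-0.8247, -0.5656)
∠(n_0, n_1) = 91.47°
δ = |180° − 91.47°| = 88.53°
88.53° > 2α = 28.07°  →  invalid

δ = 88.53°, invalid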